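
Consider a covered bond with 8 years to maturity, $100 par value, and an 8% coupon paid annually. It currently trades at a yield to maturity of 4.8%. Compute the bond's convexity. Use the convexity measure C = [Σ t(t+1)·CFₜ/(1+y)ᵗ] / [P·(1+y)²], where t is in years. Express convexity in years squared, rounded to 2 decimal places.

48.11

With y = 0.048:
  t   CF        PV=CF/(1+0.048)^t    t·PV        t(t+1)·PV
  1         8.00         7.6336         7.6336          15.2672
  2         8.00         7.2840        14.5679          43.7037
  3         8.00         6.9503        20.8510          83.4041
  4         8.00         6.6320        26.5280         132.6401
  5         8.00         6.3282        31.6412         189.8475
  6         8.00         6.0384        36.2304         253.6130
  7         8.00         5.7618        40.3329         322.6629
  8       108.00        74.2221       593.7772       5,343.9944
  Σ                    120.8505       771.5622       6,385.1329
P = 120.8505.
Convexity = Σ t(t+1)·PV / [P·(1+y)²] = 6,385.1329 / (120.8505 × 1.098304) = 48.10595.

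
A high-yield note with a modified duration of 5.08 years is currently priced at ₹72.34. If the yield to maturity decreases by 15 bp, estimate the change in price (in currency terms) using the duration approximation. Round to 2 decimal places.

+₹0.55

Duration approximation: ΔP/P ≈ -D_mod · Δy = -5.08 × (-0.0015) = +0.007620.
ΔP ≈ 72.34 × (+0.007620) = +0.5512308.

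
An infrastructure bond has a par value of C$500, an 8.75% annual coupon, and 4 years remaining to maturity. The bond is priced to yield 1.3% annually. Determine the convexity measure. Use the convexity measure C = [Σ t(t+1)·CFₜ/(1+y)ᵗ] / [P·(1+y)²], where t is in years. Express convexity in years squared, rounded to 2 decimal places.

16.90

With y = 0.013:
  t   CF        PV=CF/(1+0.013)^t    t·PV        t(t+1)·PV
  1        43.75        43.1885        43.1885          86.3771
  2        43.75        42.6343        85.2686         255.8058
  3        43.75        42.0872       126.2615         505.0460
  4       543.75       516.3706     2,065.4823      10,327.4116
  Σ                    644.2806     2,320.2010      11,174.6405
P = 644.2806.
Convexity = Σ t(t+1)·PV / [P·(1+y)²] = 11,174.6405 / (644.2806 × 1.026169) = 16.90206.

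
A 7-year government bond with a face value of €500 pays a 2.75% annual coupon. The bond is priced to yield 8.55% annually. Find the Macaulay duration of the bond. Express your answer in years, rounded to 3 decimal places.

Periodic yield y = 0.0855. Discount each cash flow and weight by its year:
  t   CF        PV=CF/(1+0.0855)^t    t·PV
  1        13.75        12.6670        12.6670
  2        13.75        11.6693        23.3385
  3        13.75        10.7501        32.2504
  4        13.75         9.9034        39.6135
  5        13.75         9.1233        45.6167
  6        13.75         8.4047        50.4284
  7       513.75       289.2964     2,025.0749
  Σ                    351.8142     2,228.9892
Price P = Σ PV = 351.8142.
Macaulay duration = Σ(t·PV) / P = 2,228.9892 / 351.8142 = 6.33570 years.

6.336 years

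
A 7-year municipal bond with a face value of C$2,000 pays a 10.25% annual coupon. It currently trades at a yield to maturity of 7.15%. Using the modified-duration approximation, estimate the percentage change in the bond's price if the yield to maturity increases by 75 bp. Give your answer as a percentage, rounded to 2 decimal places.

Periodic yield y = 0.0715. Modified duration first:
  t   CF        PV=CF/(1+0.0715)^t    t·PV
  1       205.00       191.3206       191.3206
  2       205.00       178.5540       357.1079
  3       205.00       166.6393       499.9178
  4       205.00       155.5196       622.0784
  5       205.00       145.1420       725.7098
  6       205.00       135.4568       812.7408
  7     2,205.00     1,359.7635     9,518.3442
  Σ                  2,332.3956    12,727.2196
P = 2,332.3956; D_Mac = 5.45672 yrs; D_mod = 5.45672/(1+0.0715) = 5.09260 yrs.
ΔP/P ≈ -D_mod · Δy = -5.09260 × (+0.0075) = -0.038194 = -3.8194%.

-3.82%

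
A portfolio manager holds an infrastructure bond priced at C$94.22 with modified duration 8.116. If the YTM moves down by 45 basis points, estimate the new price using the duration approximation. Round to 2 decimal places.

C$97.66

Duration approximation: ΔP/P ≈ -D_mod · Δy = -8.116 × (-0.0045) = +0.036522.
New price ≈ 94.22 × (1 + 0.036522) = 97.66110284.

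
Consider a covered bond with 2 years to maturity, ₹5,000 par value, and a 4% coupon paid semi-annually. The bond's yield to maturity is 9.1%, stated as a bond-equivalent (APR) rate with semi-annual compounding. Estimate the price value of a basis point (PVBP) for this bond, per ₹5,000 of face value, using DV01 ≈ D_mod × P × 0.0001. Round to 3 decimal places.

Periodic yield y = 0.0455.
  t   CF        PV=CF/(1+0.0455)^t    t·PV
  1       100.00        95.6480        95.6480
  2       100.00        91.4854       182.9709
  3       100.00        87.5040       262.5120
  4     5,100.00     4,268.4876    17,073.9505
  Σ                  4,543.1251    17,615.0814
P = 4,543.1251; D_Mac = 3.87730 half-year periods = 1.93865 yrs; D_mod = 1.85428 yrs.
DV01 ≈ 1.85428 × 4,543.1251 × 0.0001 = 0.842424.

₹0.842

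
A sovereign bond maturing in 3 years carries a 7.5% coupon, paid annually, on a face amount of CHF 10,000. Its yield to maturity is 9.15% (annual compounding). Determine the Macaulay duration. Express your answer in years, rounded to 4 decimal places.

2.7909 years

Periodic yield y = 0.0915. Discount each cash flow and weight by its year:
  t   CF        PV=CF/(1+0.0915)^t    t·PV
  1       750.00       687.1278       687.1278
  2       750.00       629.5262     1,259.0523
  3    10,750.00     8,266.7964    24,800.3893
  Σ                  9,583.4504    26,746.5695
Price P = Σ PV = 9,583.4504.
Macaulay duration = Σ(t·PV) / P = 26,746.5695 / 9,583.4504 = 2.79091 years.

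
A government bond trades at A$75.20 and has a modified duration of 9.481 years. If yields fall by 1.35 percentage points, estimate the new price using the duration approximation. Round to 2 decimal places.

A$84.83

Duration approximation: ΔP/P ≈ -D_mod · Δy = -9.481 × (-0.0135) = +0.1279935.
New price ≈ 75.20 × (1 + 0.1279935) = 84.8251112.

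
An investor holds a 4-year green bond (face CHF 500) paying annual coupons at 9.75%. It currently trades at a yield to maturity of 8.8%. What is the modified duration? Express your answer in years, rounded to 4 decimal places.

3.2224 years

Periodic yield y = 0.088. First find Macaulay duration:
  t   CF        PV=CF/(1+0.088)^t    t·PV
  1        48.75        44.8070        44.8070
  2        48.75        41.1829        82.3658
  3        48.75        37.8519       113.5558
  4       548.75       391.6147     1,566.4587
  Σ                    515.4565     1,807.1872
P = 515.4565; Macaulay duration = 1,807.1872 / 515.4565 = 3.50599 years.
Modified duration = D_Mac / (1 + y) = 3.50599 / 1.088 = 3.22242 years.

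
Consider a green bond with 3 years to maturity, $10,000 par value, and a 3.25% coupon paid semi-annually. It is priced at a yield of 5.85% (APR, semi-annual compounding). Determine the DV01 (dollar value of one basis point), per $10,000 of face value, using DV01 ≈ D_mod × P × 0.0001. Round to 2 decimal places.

Periodic yield y = 0.02925.
  t   CF        PV=CF/(1+0.02925)^t    t·PV
  1       162.50       157.8820       157.8820
  2       162.50       153.3951       306.7903
  3       162.50       149.0358       447.1075
  4       162.50       144.8004       579.2017
  5       162.50       140.6854       703.4269
  6    10,162.50     8,548.2124    51,289.2744
  Σ                  9,294.0112    53,483.6828
P = 9,294.0112; D_Mac = 5.75464 half-year periods = 2.87732 yrs; D_mod = 2.79555 yrs.
DV01 ≈ 2.79555 × 9,294.0112 × 0.0001 = 2.598187.

$2.60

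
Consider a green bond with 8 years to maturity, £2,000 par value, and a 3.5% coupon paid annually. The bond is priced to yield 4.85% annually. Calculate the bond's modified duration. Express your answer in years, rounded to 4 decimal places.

Periodic yield y = 0.0485. First find Macaulay duration:
  t   CF        PV=CF/(1+0.0485)^t    t·PV
  1        70.00        66.7620        66.7620
  2        70.00        63.6739       127.3477
  3        70.00        60.7285       182.1856
  4        70.00        57.9194       231.6777
  5        70.00        55.2403       276.2014
  6        70.00        52.6851       316.1103
  7        70.00        50.2480       351.7362
  8     2,070.00     1,417.1730    11,337.3839
  Σ                  1,824.4302    12,889.4049
P = 1,824.4302; Macaulay duration = 12,889.4049 / 1,824.4302 = 7.06489 years.
Modified duration = D_Mac / (1 + y) = 7.06489 / 1.0485 = 6.73810 years.

6.7381 years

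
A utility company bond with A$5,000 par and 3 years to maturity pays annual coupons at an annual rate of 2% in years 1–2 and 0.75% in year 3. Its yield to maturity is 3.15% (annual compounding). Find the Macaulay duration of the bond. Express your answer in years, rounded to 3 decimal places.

Periodic yield y = 0.0315. Discount each cash flow and weight by its year:
  t   CF        PV=CF/(1+0.0315)^t    t·PV
  1       100.00        96.9462        96.9462
  2       100.00        93.9856       187.9713
  3     5,037.50     4,589.9437    13,769.8312
  Σ                  4,780.8756    14,054.7487
Price P = Σ PV = 4,780.8756.
Macaulay duration = Σ(t·PV) / P = 14,054.7487 / 4,780.8756 = 2.93979 years.

2.940 years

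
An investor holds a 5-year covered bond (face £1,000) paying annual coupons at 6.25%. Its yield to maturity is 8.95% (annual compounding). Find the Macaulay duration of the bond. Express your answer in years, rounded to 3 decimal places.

Periodic yield y = 0.0895. Discount each cash flow and weight by its year:
  t   CF        PV=CF/(1+0.0895)^t    t·PV
  1        62.50        57.3658        57.3658
  2        62.50        52.6533       105.3066
  3        62.50        48.3279       144.9838
  4        62.50        44.3579       177.4316
  5     1,062.50       692.1381     3,460.6906
  Σ                    894.8430     3,945.7784
Price P = Σ PV = 894.8430.
Macaulay duration = Σ(t·PV) / P = 3,945.7784 / 894.8430 = 4.40946 years.

4.409 years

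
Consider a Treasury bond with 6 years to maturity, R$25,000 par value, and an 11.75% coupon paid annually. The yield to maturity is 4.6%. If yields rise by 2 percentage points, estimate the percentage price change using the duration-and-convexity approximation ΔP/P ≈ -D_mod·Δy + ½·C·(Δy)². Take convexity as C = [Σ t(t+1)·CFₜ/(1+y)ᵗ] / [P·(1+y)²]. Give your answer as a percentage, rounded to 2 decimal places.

-8.68%

With y = 0.046:
  t   CF        PV=CF/(1+0.046)^t    t·PV        t(t+1)·PV
  1     2,937.50     2,808.3174     2,808.3174       5,616.6348
  2     2,937.50     2,684.8159     5,369.6317      16,108.8952
  3     2,937.50     2,566.7456     7,700.2367      30,800.9469
  4     2,937.50     2,453.8677     9,815.4706      49,077.3532
  5     2,937.50     2,345.9538    11,729.7689      70,378.6136
  6    27,937.50    21,330.3231   127,981.9384     895,873.5688
  Σ                 34,190.0234   165,405.3638   1,067,856.0125
P = 34,190.0234; D_Mac = 4.83783 yrs; D_mod = 4.62507 yrs; C = 28.54631.
Duration effect: -4.62507 × (+0.02) = -0.092501
Convexity effect: 0.5 × 28.54631 × (0.02)² = +0.0057093
ΔP/P ≈ -0.092501 + 0.0057093 = -0.086792 = -8.6792%.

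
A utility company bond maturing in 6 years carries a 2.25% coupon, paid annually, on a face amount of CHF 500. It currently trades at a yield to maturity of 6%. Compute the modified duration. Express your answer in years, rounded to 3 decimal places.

Periodic yield y = 0.06. First find Macaulay duration:
  t   CF        PV=CF/(1+0.06)^t    t·PV
  1        11.25        10.6132        10.6132
  2        11.25        10.0125        20.0249
  3        11.25         9.4457        28.3372
  4        11.25         8.9111        35.6442
  5        11.25         8.4067        42.0333
  6       511.25       360.4111     2,162.4665
  Σ                    407.8002     2,299.1192
P = 407.8002; Macaulay duration = 2,299.1192 / 407.8002 = 5.63786 years.
Modified duration = D_Mac / (1 + y) = 5.63786 / 1.06 = 5.31873 years.

5.319 years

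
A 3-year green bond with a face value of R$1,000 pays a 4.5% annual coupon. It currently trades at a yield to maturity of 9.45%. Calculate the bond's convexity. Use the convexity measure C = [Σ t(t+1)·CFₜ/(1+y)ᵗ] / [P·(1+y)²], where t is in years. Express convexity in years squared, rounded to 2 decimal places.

With y = 0.0945:
  t   CF        PV=CF/(1+0.0945)^t    t·PV        t(t+1)·PV
  1        45.00        41.1147        41.1147          82.2293
  2        45.00        37.5648        75.1296         225.3887
  3     1,045.00       797.0196     2,391.0588       9,564.2350
  Σ                    875.6990     2,507.3030       9,871.8531
P = 875.6990.
Convexity = Σ t(t+1)·PV / [P·(1+y)²] = 9,871.8531 / (875.6990 × 1.197930) = 9.41049.

9.41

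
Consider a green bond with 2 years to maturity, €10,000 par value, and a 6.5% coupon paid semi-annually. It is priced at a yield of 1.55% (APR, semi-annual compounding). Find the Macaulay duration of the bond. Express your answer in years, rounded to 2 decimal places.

Periodic yield y = 0.00775. Discount each cash flow and weight by its period:
  t   CF        PV=CF/(1+0.00775)^t    t·PV
  1       325.00       322.5006       322.5006
  2       325.00       320.0205       640.0409
  3       325.00       317.5594       952.6781
  4    10,325.00    10,011.0316    40,044.1265
  Σ                 10,971.1121    41,959.3461
Price P = Σ PV = 10,971.1121.
Macaulay duration = Σ(t·PV) / P = 41,959.3461 / 10,971.1121 = 3.82453 half-year periods.
In years: 3.82453 / 2 = 1.91226 years.

1.91 years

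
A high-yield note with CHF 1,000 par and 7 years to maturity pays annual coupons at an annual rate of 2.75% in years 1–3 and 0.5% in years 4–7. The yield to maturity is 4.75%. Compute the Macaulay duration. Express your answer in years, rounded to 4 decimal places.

Periodic yield y = 0.0475. Discount each cash flow and weight by its year:
  t   CF        PV=CF/(1+0.0475)^t    t·PV
  1        27.50        26.2530        26.2530
  2        27.50        25.0625        50.1250
  3        27.50        23.9260        71.7781
  4         5.00         4.1529        16.6117
  5         5.00         3.9646        19.8230
  6         5.00         3.7848        22.7090
  7     1,005.00       726.2528     5,083.7698
  Σ                    813.3967     5,291.0696
Price P = Σ PV = 813.3967.
Macaulay duration = Σ(t·PV) / P = 5,291.0696 / 813.3967 = 6.50491 years.

6.5049 years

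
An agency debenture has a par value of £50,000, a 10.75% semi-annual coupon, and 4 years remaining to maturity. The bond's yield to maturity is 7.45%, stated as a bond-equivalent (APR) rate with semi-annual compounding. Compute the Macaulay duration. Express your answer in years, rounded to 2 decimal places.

Periodic yield y = 0.03725. Discount each cash flow and weight by its period:
  t   CF        PV=CF/(1+0.03725)^t    t·PV
  1     2,687.50     2,590.9858     2,590.9858
  2     2,687.50     2,497.9376     4,995.8752
  3     2,687.50     2,408.2310     7,224.6930
  4     2,687.50     2,321.7460     9,286.9838
  5     2,687.50     2,238.3668    11,191.8340
  6     2,687.50     2,157.9820    12,947.8918
  7     2,687.50     2,080.4839    14,563.3876
  8    52,687.50    39,322.4025   314,579.2198
  Σ                 55,618.1355   377,380.8710
Price P = Σ PV = 55,618.1355.
Macaulay duration = Σ(t·PV) / P = 377,380.8710 / 55,618.1355 = 6.78521 half-year periods.
In years: 6.78521 / 2 = 3.39261 years.

3.39 years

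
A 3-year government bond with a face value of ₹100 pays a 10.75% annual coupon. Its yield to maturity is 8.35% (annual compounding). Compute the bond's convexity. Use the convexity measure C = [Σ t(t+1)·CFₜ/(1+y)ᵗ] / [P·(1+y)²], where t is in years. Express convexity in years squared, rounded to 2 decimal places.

8.98

With y = 0.0835:
  t   CF        PV=CF/(1+0.0835)^t    t·PV        t(t+1)·PV
  1        10.75         9.9216         9.9216          19.8431
  2        10.75         9.1569        18.3139          54.9417
  3       110.75        87.0677       261.2030       1,044.8122
  Σ                    106.1462       289.4385       1,119.5970
P = 106.1462.
Convexity = Σ t(t+1)·PV / [P·(1+y)²] = 1,119.5970 / (106.1462 × 1.173972) = 8.98462.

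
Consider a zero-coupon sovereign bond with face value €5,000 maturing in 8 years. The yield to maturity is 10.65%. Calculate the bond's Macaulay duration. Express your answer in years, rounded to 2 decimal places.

A zero-coupon bond has a single cash flow at maturity, so its Macaulay duration equals its maturity: 8 years.

8.00 years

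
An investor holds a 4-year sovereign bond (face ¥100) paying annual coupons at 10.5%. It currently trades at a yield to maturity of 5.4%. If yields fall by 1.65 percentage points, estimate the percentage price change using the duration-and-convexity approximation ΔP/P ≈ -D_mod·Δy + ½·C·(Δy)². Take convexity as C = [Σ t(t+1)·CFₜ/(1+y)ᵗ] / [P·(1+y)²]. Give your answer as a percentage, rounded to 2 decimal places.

+5.70%

With y = 0.054:
  t   CF        PV=CF/(1+0.054)^t    t·PV        t(t+1)·PV
  1        10.50         9.9620         9.9620          19.9241
  2        10.50         9.4517        18.9033          56.7100
  3        10.50         8.9674        26.9023         107.6090
  4       110.50        89.5364       358.1458       1,790.7288
  Σ                    117.9176       413.9134       1,974.9719
P = 117.9176; D_Mac = 3.51019 yrs; D_mod = 3.33035 yrs; C = 15.07652.
Duration effect: -3.33035 × (-0.0165) = +0.054951
Convexity effect: 0.5 × 15.07652 × (-0.0165)² = +0.0020523
ΔP/P ≈ +0.054951 + 0.0020523 = +0.057003 = +5.7003%.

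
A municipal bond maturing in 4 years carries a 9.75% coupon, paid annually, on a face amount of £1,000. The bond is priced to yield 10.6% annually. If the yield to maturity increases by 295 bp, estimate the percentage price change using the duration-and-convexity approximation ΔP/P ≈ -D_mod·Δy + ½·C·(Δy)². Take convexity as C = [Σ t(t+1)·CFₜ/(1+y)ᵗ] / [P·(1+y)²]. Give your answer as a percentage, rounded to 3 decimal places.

-8.719%

With y = 0.106:
  t   CF        PV=CF/(1+0.106)^t    t·PV        t(t+1)·PV
  1        97.50        88.1555        88.1555         176.3110
  2        97.50        79.7066       159.4132         478.2397
  3        97.50        72.0675       216.2024         864.8096
  4     1,097.50       733.4728     2,933.8913      14,669.4563
  Σ                    973.4024     3,397.6624      16,188.8165
P = 973.4024; D_Mac = 3.49050 yrs; D_mod = 3.15597 yrs; C = 13.59604.
Duration effect: -3.15597 × (+0.0295) = -0.093101
Convexity effect: 0.5 × 13.59604 × (0.0295)² = +0.0059160
ΔP/P ≈ -0.093101 + 0.0059160 = -0.087185 = -8.7185%.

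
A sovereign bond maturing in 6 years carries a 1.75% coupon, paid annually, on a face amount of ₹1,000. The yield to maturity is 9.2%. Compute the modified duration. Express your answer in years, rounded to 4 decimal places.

5.1996 years

Periodic yield y = 0.092. First find Macaulay duration:
  t   CF        PV=CF/(1+0.092)^t    t·PV
  1        17.50        16.0256        16.0256
  2        17.50        14.6755        29.3510
  3        17.50        13.4391        40.3173
  4        17.50        12.3069        49.2275
  5        17.50        11.2700        56.3501
  6     1,017.50       600.0654     3,600.3924
  Σ                    667.7825     3,791.6639
P = 667.7825; Macaulay duration = 3,791.6639 / 667.7825 = 5.67799 years.
Modified duration = D_Mac / (1 + y) = 5.67799 / 1.092 = 5.19963 years.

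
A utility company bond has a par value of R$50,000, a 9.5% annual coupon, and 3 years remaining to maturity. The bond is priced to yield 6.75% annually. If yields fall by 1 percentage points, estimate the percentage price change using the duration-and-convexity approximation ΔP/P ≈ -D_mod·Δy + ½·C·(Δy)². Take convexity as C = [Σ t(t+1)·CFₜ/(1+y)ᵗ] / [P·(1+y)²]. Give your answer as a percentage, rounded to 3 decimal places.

With y = 0.0675:
  t   CF        PV=CF/(1+0.0675)^t    t·PV        t(t+1)·PV
  1     4,750.00     4,449.6487     4,449.6487       8,899.2974
  2     4,750.00     4,168.2892     8,336.5784      25,009.7351
  3    54,750.00    45,007.0422   135,021.1265     540,084.5061
  Σ                 53,624.9801   147,807.3536     573,993.5387
P = 53,624.9801; D_Mac = 2.75632 yrs; D_mod = 2.58203 yrs; C = 9.39300.
Duration effect: -2.58203 × (-0.01) = +0.025820
Convexity effect: 0.5 × 9.39300 × (-0.01)² = +0.0004696
ΔP/P ≈ +0.025820 + 0.0004696 = +0.026290 = +2.6290%.

+2.629%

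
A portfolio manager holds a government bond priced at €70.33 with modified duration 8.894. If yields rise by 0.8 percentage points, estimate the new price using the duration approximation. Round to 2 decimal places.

€65.33

Duration approximation: ΔP/P ≈ -D_mod · Δy = -8.894 × (+0.008) = -0.071152.
New price ≈ 70.33 × (1 - 0.071152) = 65.32587984.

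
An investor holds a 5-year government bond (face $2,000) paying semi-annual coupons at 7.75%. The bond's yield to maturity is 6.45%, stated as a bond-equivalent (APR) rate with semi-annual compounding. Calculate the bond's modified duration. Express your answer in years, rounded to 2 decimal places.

Periodic yield y = 0.03225. First find Macaulay duration:
  t   CF        PV=CF/(1+0.03225)^t    t·PV
  1        77.50        75.0787        75.0787
  2        77.50        72.7331       145.4661
  3        77.50        70.4607       211.3821
  4        77.50        68.2593       273.0374
  5        77.50        66.1268       330.6338
  6        77.50        64.0608       384.3648
  7        77.50        62.0594       434.4157
  8        77.50        60.1205       480.9640
  9        77.50        58.2422       524.1797
  10    2,077.50     1,512.4886    15,124.8862
  Σ                  2,109.6301    17,984.4086
P = 2,109.6301; Macaulay duration = 17,984.4086 / 2,109.6301 = 8.52491 half-year periods = 4.26246 years.
Modified duration = D_Mac / (1 + y) = 4.26246 / 1.03225 = 4.12929 years.

4.13 years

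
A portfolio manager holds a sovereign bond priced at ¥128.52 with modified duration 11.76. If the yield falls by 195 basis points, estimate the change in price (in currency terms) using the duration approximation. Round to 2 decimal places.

+¥29.47

Duration approximation: ΔP/P ≈ -D_mod · Δy = -11.76 × (-0.0195) = +0.229320.
ΔP ≈ 128.52 × (+0.229320) = +29.4722064.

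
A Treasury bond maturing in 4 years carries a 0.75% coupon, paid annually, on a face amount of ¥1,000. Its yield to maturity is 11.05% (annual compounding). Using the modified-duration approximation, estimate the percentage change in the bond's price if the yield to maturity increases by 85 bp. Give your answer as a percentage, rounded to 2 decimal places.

-3.02%

Periodic yield y = 0.1105. Modified duration first:
  t   CF        PV=CF/(1+0.1105)^t    t·PV
  1         7.50         6.7537         6.7537
  2         7.50         6.0817        12.1634
  3         7.50         5.4765        16.4296
  4     1,007.50       662.4770     2,649.9080
  Σ                    680.7889     2,685.2547
P = 680.7889; D_Mac = 3.94433 yrs; D_mod = 3.94433/(1+0.1105) = 3.55185 yrs.
ΔP/P ≈ -D_mod · Δy = -3.55185 × (+0.0085) = -0.030191 = -3.0191%.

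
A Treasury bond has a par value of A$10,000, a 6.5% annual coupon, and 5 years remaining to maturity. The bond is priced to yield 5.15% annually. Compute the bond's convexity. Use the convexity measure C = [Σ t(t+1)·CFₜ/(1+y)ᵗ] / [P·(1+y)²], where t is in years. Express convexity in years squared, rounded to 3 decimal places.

23.133

With y = 0.0515:
  t   CF        PV=CF/(1+0.0515)^t    t·PV        t(t+1)·PV
  1       650.00       618.1645       618.1645       1,236.3291
  2       650.00       587.8883     1,175.7766       3,527.3297
  3       650.00       559.0949     1,677.2847       6,709.1387
  4       650.00       531.7117     2,126.8470      10,634.2348
  5    10,650.00     8,285.2043    41,426.0216     248,556.1294
  Σ                 10,582.0638    47,024.0943     270,663.1617
P = 10,582.0638.
Convexity = Σ t(t+1)·PV / [P·(1+y)²] = 270,663.1617 / (10,582.0638 × 1.105652) = 23.13344.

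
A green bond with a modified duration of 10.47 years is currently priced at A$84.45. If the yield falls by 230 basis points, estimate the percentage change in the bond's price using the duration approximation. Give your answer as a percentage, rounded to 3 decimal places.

Duration approximation: ΔP/P ≈ -D_mod · Δy = -10.47 × (-0.023) = +0.240810.
As a percentage: +24.0810%.

+24.081%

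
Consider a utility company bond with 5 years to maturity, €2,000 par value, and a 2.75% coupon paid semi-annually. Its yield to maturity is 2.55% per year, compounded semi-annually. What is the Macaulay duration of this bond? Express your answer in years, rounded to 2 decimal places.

Periodic yield y = 0.01275. Discount each cash flow and weight by its period:
  t   CF        PV=CF/(1+0.01275)^t    t·PV
  1        27.50        27.1538        27.1538
  2        27.50        26.8119        53.6239
  3        27.50        26.4744        79.4232
  4        27.50        26.1411       104.5644
  5        27.50        25.8120       129.0599
  6        27.50        25.4870       152.9222
  7        27.50        25.1662       176.1631
  8        27.50        24.8493       198.7946
  9        27.50        24.5365       220.8284
  10    2,027.50     1,786.2340    17,862.3397
  Σ                  2,018.6662    19,004.8731
Price P = Σ PV = 2,018.6662.
Macaulay duration = Σ(t·PV) / P = 19,004.8731 / 2,018.6662 = 9.41457 half-year periods.
In years: 9.41457 / 2 = 4.70728 years.

4.71 years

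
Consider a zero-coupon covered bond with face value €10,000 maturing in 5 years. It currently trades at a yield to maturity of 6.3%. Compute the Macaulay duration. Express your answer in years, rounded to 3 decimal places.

5.000 years

A zero-coupon bond has a single cash flow at maturity, so its Macaulay duration equals its maturity: 5 years.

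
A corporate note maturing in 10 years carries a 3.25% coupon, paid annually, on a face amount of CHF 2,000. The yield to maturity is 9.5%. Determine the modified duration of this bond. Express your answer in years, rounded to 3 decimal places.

Periodic yield y = 0.095. First find Macaulay duration:
  t   CF        PV=CF/(1+0.095)^t    t·PV
  1        65.00        59.3607        59.3607
  2        65.00        54.2107       108.4214
  3        65.00        49.5075       148.5225
  4        65.00        45.2123       180.8493
  5        65.00        41.2898       206.4490
  6        65.00        37.7076       226.2455
  7        65.00        34.4361       241.0530
  8        65.00        31.4485       251.5883
  9        65.00        28.7201       258.4811
  10    2,065.00       833.2568     8,332.5680
  Σ                  1,215.1502    10,013.5388
P = 1,215.1502; Macaulay duration = 10,013.5388 / 1,215.1502 = 8.24058 years.
Modified duration = D_Mac / (1 + y) = 8.24058 / 1.095 = 7.52564 years.

7.526 years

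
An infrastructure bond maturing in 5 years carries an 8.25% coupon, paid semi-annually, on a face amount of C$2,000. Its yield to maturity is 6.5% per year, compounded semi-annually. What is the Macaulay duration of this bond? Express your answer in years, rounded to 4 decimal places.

4.2293 years

Periodic yield y = 0.0325. Discount each cash flow and weight by its period:
  t   CF        PV=CF/(1+0.0325)^t    t·PV
  1        82.50        79.9031        79.9031
  2        82.50        77.3880       154.7761
  3        82.50        74.9521       224.8563
  4        82.50        72.5928       290.3713
  5        82.50        70.3078       351.5391
  6        82.50        68.0947       408.5685
  7        82.50        65.9513       461.6593
  8        82.50        63.8754       511.0030
  9        82.50        61.8648       556.7829
  10    2,082.50     1,512.4618    15,124.6177
  Σ                  2,147.3919    18,164.0773
Price P = Σ PV = 2,147.3919.
Macaulay duration = Σ(t·PV) / P = 18,164.0773 / 2,147.3919 = 8.45867 half-year periods.
In years: 8.45867 / 2 = 4.22933 years.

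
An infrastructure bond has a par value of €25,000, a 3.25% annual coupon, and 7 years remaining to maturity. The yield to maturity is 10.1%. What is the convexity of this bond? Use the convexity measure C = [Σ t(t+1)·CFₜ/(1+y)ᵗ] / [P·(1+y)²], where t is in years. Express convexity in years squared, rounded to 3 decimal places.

39.302

With y = 0.101:
  t   CF        PV=CF/(1+0.101)^t    t·PV        t(t+1)·PV
  1       812.50       737.9655       737.9655       1,475.9310
  2       812.50       670.2684     1,340.5368       4,021.6103
  3       812.50       608.7815     1,826.3444       7,305.3774
  4       812.50       552.9350     2,211.7401      11,058.7003
  5       812.50       502.2116     2,511.0582      15,066.3492
  6       812.50       456.1414     2,736.8482      19,157.9372
  7    25,812.50    13,161.9076    92,133.3529     737,066.8232
  Σ                 16,690.2109   103,497.8459     795,152.7287
P = 16,690.2109.
Convexity = Σ t(t+1)·PV / [P·(1+y)²] = 795,152.7287 / (16,690.2109 × 1.212201) = 39.30195.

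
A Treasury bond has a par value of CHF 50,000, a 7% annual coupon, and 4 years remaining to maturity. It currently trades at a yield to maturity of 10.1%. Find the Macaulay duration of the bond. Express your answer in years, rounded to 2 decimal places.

Periodic yield y = 0.101. Discount each cash flow and weight by its year:
  t   CF        PV=CF/(1+0.101)^t    t·PV
  1     3,500.00     3,178.9282     3,178.9282
  2     3,500.00     2,887.3099     5,774.6199
  3     3,500.00     2,622.4432     7,867.3295
  4    53,500.00    36,408.6441   145,634.5766
  Σ                 45,097.3255   162,455.4543
Price P = Σ PV = 45,097.3255.
Macaulay duration = Σ(t·PV) / P = 162,455.4543 / 45,097.3255 = 3.60233 years.

3.60 years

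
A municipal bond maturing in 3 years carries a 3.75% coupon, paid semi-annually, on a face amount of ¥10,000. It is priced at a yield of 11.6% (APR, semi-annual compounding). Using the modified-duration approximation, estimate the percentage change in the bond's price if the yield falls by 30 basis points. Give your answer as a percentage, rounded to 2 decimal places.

Periodic yield y = 0.058. Modified duration first:
  t   CF        PV=CF/(1+0.058)^t    t·PV
  1       187.50       177.2212       177.2212
  2       187.50       167.5058       335.0117
  3       187.50       158.3231       474.9693
  4       187.50       149.6438       598.5750
  5       187.50       141.4402       707.2011
  6    10,187.50     7,263.6284    43,581.7702
  Σ                  8,057.7624    45,874.7484
P = 8,057.7624; D_Mac = 5.69324 half-year periods = 2.84662 yrs; D_mod = 2.84662/(1+0.058) = 2.69057 yrs.
ΔP/P ≈ -D_mod · Δy = -2.69057 × (-0.003) = +0.008072 = +0.8072%.

+0.81%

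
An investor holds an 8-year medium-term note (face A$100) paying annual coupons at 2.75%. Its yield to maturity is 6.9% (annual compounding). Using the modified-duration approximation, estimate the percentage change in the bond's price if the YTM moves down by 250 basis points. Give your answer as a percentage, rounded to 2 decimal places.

Periodic yield y = 0.069. Modified duration first:
  t   CF        PV=CF/(1+0.069)^t    t·PV
  1         2.75         2.5725         2.5725
  2         2.75         2.4065         4.8129
  3         2.75         2.2511         6.7534
  4         2.75         2.1058         8.4233
  5         2.75         1.9699         9.8495
  6         2.75         1.8428        11.0565
  7         2.75         1.7238        12.0667
  8       102.75        60.2504       482.0035
  Σ                     75.1228       537.5382
P = 75.1228; D_Mac = 7.15546 yrs; D_mod = 7.15546/(1+0.069) = 6.69360 yrs.
ΔP/P ≈ -D_mod · Δy = -6.69360 × (-0.025) = +0.167340 = +16.7340%.

+16.73%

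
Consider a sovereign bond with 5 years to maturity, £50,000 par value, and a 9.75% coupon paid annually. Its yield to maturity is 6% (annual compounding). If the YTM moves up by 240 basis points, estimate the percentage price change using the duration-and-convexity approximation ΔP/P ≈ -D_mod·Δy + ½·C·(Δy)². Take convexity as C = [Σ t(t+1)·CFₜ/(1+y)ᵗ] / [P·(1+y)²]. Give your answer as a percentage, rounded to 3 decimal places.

-9.005%

With y = 0.06:
  t   CF        PV=CF/(1+0.06)^t    t·PV        t(t+1)·PV
  1     4,875.00     4,599.0566     4,599.0566       9,198.1132
  2     4,875.00     4,338.7326     8,677.4653      26,032.3959
  3     4,875.00     4,093.1440    12,279.4320      49,117.7281
  4     4,875.00     3,861.4566    15,445.8264      77,229.1322
  5    54,875.00    41,005.7922   205,028.9612   1,230,173.7671
  Σ                 57,898.1821   246,030.7415   1,391,751.1364
P = 57,898.1821; D_Mac = 4.24937 yrs; D_mod = 4.00884 yrs; C = 21.39365.
Duration effect: -4.00884 × (+0.024) = -0.096212
Convexity effect: 0.5 × 21.39365 × (0.024)² = +0.0061614
ΔP/P ≈ -0.096212 + 0.0061614 = -0.090051 = -9.0051%.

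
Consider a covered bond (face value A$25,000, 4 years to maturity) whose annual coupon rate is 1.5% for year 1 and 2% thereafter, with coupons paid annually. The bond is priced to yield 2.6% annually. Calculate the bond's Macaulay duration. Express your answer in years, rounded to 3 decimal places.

Periodic yield y = 0.026. Discount each cash flow and weight by its year:
  t   CF        PV=CF/(1+0.026)^t    t·PV
  1       375.00       365.4971       365.4971
  2       500.00       474.9800       949.9599
  3       500.00       462.9434     1,388.8303
  4    25,500.00    23,011.8078    92,047.2310
  Σ                 24,315.2282    94,751.5183
Price P = Σ PV = 24,315.2282.
Macaulay duration = Σ(t·PV) / P = 94,751.5183 / 24,315.2282 = 3.89680 years.

3.897 years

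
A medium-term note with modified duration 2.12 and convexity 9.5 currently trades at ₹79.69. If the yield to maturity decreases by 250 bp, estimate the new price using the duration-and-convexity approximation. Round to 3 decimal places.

₹84.150

Duration effect: -D_mod·Δy = -2.12 × (-0.025) = +0.053000
Convexity effect: ½·C·(Δy)² = 0.5 × 9.5 × (-0.025)² = +0.00296875
ΔP/P ≈ +0.053000 + 0.00296875 = +0.05596875
New price ≈ 79.69 × (1 + 0.05596875) = 84.1501496875.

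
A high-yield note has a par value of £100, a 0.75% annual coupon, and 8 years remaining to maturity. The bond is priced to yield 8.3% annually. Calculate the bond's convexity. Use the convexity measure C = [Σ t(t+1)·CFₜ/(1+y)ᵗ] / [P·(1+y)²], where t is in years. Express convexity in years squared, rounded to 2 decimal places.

With y = 0.083:
  t   CF        PV=CF/(1+0.083)^t    t·PV        t(t+1)·PV
  1         0.75         0.6925         0.6925           1.3850
  2         0.75         0.6394         1.2789           3.8367
  3         0.75         0.5904         1.7713           7.0853
  4         0.75         0.5452         2.1808          10.9038
  5         0.75         0.5034         2.5170          15.1022
  6         0.75         0.4648         2.7890          19.5227
  7         0.75         0.4292         3.0044          24.0353
  8       100.75        53.2375       425.8998       3,833.0978
  Σ                     57.1025       440.1337       3,914.9688
P = 57.1025.
Convexity = Σ t(t+1)·PV / [P·(1+y)²] = 3,914.9688 / (57.1025 × 1.172889) = 58.45427.

58.45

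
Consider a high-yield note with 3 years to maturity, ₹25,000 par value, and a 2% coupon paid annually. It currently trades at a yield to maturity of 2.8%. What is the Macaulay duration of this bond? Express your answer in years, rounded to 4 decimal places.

Periodic yield y = 0.028. Discount each cash flow and weight by its year:
  t   CF        PV=CF/(1+0.028)^t    t·PV
  1       500.00       486.3813       486.3813
  2       500.00       473.1336       946.2672
  3    25,500.00    23,472.5805    70,417.7414
  Σ                 24,432.0954    71,850.3899
Price P = Σ PV = 24,432.0954.
Macaulay duration = Σ(t·PV) / P = 71,850.3899 / 24,432.0954 = 2.94082 years.

2.9408 years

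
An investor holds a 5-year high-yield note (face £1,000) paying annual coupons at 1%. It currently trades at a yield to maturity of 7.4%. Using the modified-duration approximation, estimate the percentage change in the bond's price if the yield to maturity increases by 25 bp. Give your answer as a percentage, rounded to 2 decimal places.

Periodic yield y = 0.074. Modified duration first:
  t   CF        PV=CF/(1+0.074)^t    t·PV
  1        10.00         9.3110         9.3110
  2        10.00         8.6694        17.3389
  3        10.00         8.0721        24.2163
  4        10.00         7.5159        30.0637
  5     1,010.00       706.8056     3,534.0279
  Σ                    740.3741     3,614.9578
P = 740.3741; D_Mac = 4.88261 yrs; D_mod = 4.88261/(1+0.074) = 4.54619 yrs.
ΔP/P ≈ -D_mod · Δy = -4.54619 × (+0.0025) = -0.011365 = -1.1365%.

-1.14%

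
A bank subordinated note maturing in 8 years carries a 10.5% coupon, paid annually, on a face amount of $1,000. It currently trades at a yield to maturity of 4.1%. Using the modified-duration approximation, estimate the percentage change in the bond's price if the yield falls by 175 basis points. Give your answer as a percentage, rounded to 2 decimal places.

+10.38%

Periodic yield y = 0.041. Modified duration first:
  t   CF        PV=CF/(1+0.041)^t    t·PV
  1       105.00       100.8646       100.8646
  2       105.00        96.8920       193.7840
  3       105.00        93.0759       279.2276
  4       105.00        89.4101       357.6402
  5       105.00        85.8886       429.4431
  6       105.00        82.5059       495.0353
  7       105.00        79.2564       554.7946
  8     1,105.00       801.2286     6,409.8288
  Σ                  1,429.1219     8,820.6182
P = 1,429.1219; D_Mac = 6.17205 yrs; D_mod = 6.17205/(1+0.041) = 5.92897 yrs.
ΔP/P ≈ -D_mod · Δy = -5.92897 × (-0.0175) = +0.103757 = +10.3757%.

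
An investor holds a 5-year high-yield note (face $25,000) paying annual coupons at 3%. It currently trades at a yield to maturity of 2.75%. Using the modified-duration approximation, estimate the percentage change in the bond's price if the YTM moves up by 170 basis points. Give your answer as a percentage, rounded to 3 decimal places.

Periodic yield y = 0.0275. Modified duration first:
  t   CF        PV=CF/(1+0.0275)^t    t·PV
  1       750.00       729.9270       729.9270
  2       750.00       710.3912     1,420.7825
  3       750.00       691.3783     2,074.1350
  4       750.00       672.8743     2,691.4972
  5    25,750.00    22,483.7155   112,418.5773
  Σ                 25,288.2864   119,334.9191
P = 25,288.2864; D_Mac = 4.71898 yrs; D_mod = 4.71898/(1+0.0275) = 4.59268 yrs.
ΔP/P ≈ -D_mod · Δy = -4.59268 × (+0.017) = -0.078076 = -7.8076%.

-7.808%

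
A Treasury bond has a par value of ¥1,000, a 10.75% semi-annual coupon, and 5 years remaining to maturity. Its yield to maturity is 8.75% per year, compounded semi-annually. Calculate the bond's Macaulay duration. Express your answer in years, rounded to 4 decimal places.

Periodic yield y = 0.04375. Discount each cash flow and weight by its period:
  t   CF        PV=CF/(1+0.04375)^t    t·PV
  1        53.75        51.4970        51.4970
  2        53.75        49.3384        98.6769
  3        53.75        47.2704       141.8111
  4        53.75        45.2890       181.1559
  5        53.75        43.3906       216.9532
  6        53.75        41.5719       249.4312
  7        53.75        39.8293       278.8053
  8        53.75        38.1598       305.2787
  9        53.75        36.5603       329.0429
  10    1,053.75       686.7089     6,867.0894
  Σ                  1,079.6158     8,719.7418
Price P = Σ PV = 1,079.6158.
Macaulay duration = Σ(t·PV) / P = 8,719.7418 / 1,079.6158 = 8.07671 half-year periods.
In years: 8.07671 / 2 = 4.03835 years.

4.0384 years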